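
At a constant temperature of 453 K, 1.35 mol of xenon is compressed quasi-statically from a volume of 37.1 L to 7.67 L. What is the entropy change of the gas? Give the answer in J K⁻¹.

For an isothermal ideal gas ΔS_gas = nR ln(V₂/V₁) = 1.35 × 8.314 × ln(7.67/37.1) = -17.7 J/K.

ΔS_gas = -17.7 J/K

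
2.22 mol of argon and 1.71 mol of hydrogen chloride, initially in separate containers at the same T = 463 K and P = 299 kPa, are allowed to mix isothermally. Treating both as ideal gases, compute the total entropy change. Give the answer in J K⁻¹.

Mole fractions: x_A = 2.22/3.93 = 0.565, x_B = 0.435.
ΔS_mix = −R(n_A ln x_A + n_B ln x_B) = −8.314 × (2.22 ln 0.565 + 1.71 ln 0.435) = 22.4 J/K.

ΔS_mix = 22.4 J/K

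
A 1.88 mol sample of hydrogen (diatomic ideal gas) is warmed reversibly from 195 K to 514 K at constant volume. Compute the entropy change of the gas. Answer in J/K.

At constant volume, ΔS = nC_V ln(T₂/T₁) with C_V = 5R/2 = 20.79 J mol⁻¹ K⁻¹.
ΔS = 1.88 × 20.79 × ln(514/195) = 37.9 J/K.

ΔS = 37.9 J/K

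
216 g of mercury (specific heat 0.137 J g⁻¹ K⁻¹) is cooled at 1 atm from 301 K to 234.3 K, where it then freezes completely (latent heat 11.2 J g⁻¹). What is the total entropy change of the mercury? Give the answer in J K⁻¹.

Cooling step: ΔS₁ = m c ln(T_tr/T_i) = 216 × 0.137 × ln(234.3/301) = -7.413 J/K.
Phase change: ΔS₂ = −mL/T_tr = −216 × 11.2 / 234.3 = -10.33 J/K.
ΔS_total = (-7.413) + (-10.33) = -17.7 J/K.

ΔS = -17.7 J/K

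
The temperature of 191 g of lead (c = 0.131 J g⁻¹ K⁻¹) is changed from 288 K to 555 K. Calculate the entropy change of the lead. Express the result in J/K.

ΔS = ∫dQ_rev/T = m c ln(T₂/T₁) = 191 × 0.131 × ln(555/288) = 16.4 J/K.

ΔS = 16.4 J/K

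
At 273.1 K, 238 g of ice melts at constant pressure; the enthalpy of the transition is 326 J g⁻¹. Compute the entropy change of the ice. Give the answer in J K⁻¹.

Heat absorbed by the substance: Q = mL = 238 × 326 = 77588 J.
At constant T, ΔS = Q_rev/T = 77588 / 273.1 = 284 J/K.

ΔS = 284 J/K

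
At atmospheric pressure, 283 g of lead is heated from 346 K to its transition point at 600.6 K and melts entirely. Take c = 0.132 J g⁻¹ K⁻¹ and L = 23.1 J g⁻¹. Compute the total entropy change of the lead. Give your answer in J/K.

ΔS = 31.5 J/K

Warming step: ΔS₁ = m c ln(T_tr/T_i) = 283 × 0.132 × ln(600.6/346) = 20.6 J/K.
Phase change: ΔS₂ = +mL/T_tr = 283 × 23.1 / 600.6 = 10.88 J/K.
ΔS_total = (20.6) + (10.88) = 31.5 J/K.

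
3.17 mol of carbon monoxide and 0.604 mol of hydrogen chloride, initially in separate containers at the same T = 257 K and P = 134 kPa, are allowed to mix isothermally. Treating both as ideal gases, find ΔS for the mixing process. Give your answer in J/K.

Mole fractions: x_A = 3.17/3.77 = 0.84, x_B = 0.16.
ΔS_mix = −R(n_A ln x_A + n_B ln x_B) = −8.314 × (3.17 ln 0.84 + 0.604 ln 0.16) = 13.8 J/K.

ΔS_mix = 13.8 J/K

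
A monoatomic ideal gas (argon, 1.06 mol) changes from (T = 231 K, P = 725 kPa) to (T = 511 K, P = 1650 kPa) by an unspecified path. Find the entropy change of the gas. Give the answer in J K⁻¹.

ΔS = nC_p ln(T₂/T₁) − nR ln(P₂/P₁), with C_p = 5R/2 = 20.79 J mol⁻¹ K⁻¹ for a monoatomic ideal gas.
ΔS = 1.06 × [20.79 × ln(511/231) − 8.314 × ln(1650/725)] = 10.2 J/K.

ΔS = 10.2 J/K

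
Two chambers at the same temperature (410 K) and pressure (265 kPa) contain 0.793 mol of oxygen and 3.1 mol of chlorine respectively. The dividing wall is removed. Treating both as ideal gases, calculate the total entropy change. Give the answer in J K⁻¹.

Mole fractions: x_A = 0.793/3.89 = 0.204, x_B = 0.796.
ΔS_mix = −R(n_A ln x_A + n_B ln x_B) = −8.314 × (0.793 ln 0.204 + 3.1 ln 0.796) = 16.4 J/K.

ΔS_mix = 16.4 J/K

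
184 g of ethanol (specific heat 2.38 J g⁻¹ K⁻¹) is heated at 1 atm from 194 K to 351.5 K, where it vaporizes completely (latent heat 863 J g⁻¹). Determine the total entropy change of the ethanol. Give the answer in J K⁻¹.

ΔS = 712 J/K

Warming step: ΔS₁ = m c ln(T_tr/T_i) = 184 × 2.38 × ln(351.5/194) = 260.3 J/K.
Phase change: ΔS₂ = +mL/T_tr = 184 × 863 / 351.5 = 451.8 J/K.
ΔS_total = (260.3) + (451.8) = 712 J/K.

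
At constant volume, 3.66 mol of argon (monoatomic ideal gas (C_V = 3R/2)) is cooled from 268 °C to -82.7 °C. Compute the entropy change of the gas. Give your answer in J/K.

ΔS = -47.7 J/K

In kelvin: T₁ = 541.15 K, T₂ = 190.45 K. At constant volume, ΔS = nC_V ln(T₂/T₁) with C_V = 3R/2 = 12.47 J mol⁻¹ K⁻¹.
ΔS = 3.66 × 12.47 × ln(190.45/541.15) = -47.7 J/K.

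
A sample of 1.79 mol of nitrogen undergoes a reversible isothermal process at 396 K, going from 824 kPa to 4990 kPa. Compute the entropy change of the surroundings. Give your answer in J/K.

For an isothermal ideal gas ΔS_gas = nR ln(P₁/P₂) = 1.79 × 8.314 × ln(824/4990) = -26.8 J/K.
The process is reversible, so ΔS_surr = −ΔS_gas = 26.8 J/K and ΔS_universe = 0.

ΔS_surr = 26.8 J/K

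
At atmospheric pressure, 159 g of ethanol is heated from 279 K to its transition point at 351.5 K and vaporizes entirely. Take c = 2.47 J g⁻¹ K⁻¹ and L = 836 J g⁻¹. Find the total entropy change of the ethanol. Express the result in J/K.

Warming step: ΔS₁ = m c ln(T_tr/T_i) = 159 × 2.47 × ln(351.5/279) = 90.72 J/K.
Phase change: ΔS₂ = +mL/T_tr = 159 × 836 / 351.5 = 378.2 J/K.
ΔS_total = (90.72) + (378.2) = 469 J/K.

ΔS = 469 J/K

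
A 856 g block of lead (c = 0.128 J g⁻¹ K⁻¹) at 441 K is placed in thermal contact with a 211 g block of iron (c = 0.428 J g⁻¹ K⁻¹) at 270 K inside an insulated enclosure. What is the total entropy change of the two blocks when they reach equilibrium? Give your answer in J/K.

Energy balance: T_f = (m₁c₁T₁ + m₂c₂T₂)/(m₁c₁ + m₂c₂) = 363.74 K.
ΔS₁ = m₁c₁ ln(T_f/T₁) = 109.568 × ln(363.74/441) = -21.1 J/K.
ΔS₂ = m₂c₂ ln(T_f/T₂) = 90.308 × ln(363.74/270) = 26.91 J/K.
ΔS_total = -21.1 + 26.91 = 5.81 J/K.

ΔS_total = 5.81 J/K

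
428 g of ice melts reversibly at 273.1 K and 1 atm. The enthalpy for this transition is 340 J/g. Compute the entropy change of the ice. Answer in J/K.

ΔS = 533 J/K

Heat absorbed by the substance: Q = mL = 428 × 340 = 145520 J.
At constant T, ΔS = Q_rev/T = 145520 / 273.1 = 533 J/K.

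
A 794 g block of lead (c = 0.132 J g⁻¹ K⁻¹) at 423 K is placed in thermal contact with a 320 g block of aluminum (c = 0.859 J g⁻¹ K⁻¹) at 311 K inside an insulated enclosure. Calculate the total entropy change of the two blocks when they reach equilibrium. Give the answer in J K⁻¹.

ΔS_total = 3.75 J/K

Energy balance: T_f = (m₁c₁T₁ + m₂c₂T₂)/(m₁c₁ + m₂c₂) = 341.92 K.
ΔS₁ = m₁c₁ ln(T_f/T₁) = 104.808 × ln(341.92/423) = -22.3 J/K.
ΔS₂ = m₂c₂ ln(T_f/T₂) = 274.88 × ln(341.92/311) = 26.05 J/K.
ΔS_total = -22.3 + 26.05 = 3.75 J/K.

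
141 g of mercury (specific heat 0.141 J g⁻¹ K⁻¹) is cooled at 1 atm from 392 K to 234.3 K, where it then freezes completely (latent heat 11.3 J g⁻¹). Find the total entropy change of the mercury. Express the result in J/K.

ΔS = -17 J/K

Cooling step: ΔS₁ = m c ln(T_tr/T_i) = 141 × 0.141 × ln(234.3/392) = -10.23 J/K.
Phase change: ΔS₂ = −mL/T_tr = −141 × 11.3 / 234.3 = -6.8 J/K.
ΔS_total = (-10.23) + (-6.8) = -17 J/K.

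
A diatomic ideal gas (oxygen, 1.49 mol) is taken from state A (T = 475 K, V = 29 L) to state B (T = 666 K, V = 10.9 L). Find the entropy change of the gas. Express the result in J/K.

Entropy is a state function: ΔS = nC_V ln(T₂/T₁) + nR ln(V₂/V₁), with C_V = 5R/2 = 20.79 J mol⁻¹ K⁻¹ for a diatomic ideal gas.
ΔS = 1.49 × [20.79 × ln(666/475) + 8.314 × ln(10.9/29)] = -1.65 J/K.

ΔS = -1.65 J/K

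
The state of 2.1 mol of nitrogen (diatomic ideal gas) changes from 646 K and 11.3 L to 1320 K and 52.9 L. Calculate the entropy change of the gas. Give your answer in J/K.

Entropy is a state function: ΔS = nC_V ln(T₂/T₁) + nR ln(V₂/V₁), with C_V = 5R/2 = 20.79 J mol⁻¹ K⁻¹ for a diatomic ideal gas.
ΔS = 2.1 × [20.79 × ln(1320/646) + 8.314 × ln(52.9/11.3)] = 58.1 J/K.

ΔS = 58.1 J/K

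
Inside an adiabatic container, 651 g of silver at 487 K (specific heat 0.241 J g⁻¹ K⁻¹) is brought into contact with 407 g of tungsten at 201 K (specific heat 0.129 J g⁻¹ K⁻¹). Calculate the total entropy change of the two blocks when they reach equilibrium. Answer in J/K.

ΔS_total = 13.1 J/K

Energy balance: T_f = (m₁c₁T₁ + m₂c₂T₂)/(m₁c₁ + m₂c₂) = 415.29 K.
ΔS₁ = m₁c₁ ln(T_f/T₁) = 156.891 × ln(415.29/487) = -24.99 J/K.
ΔS₂ = m₂c₂ ln(T_f/T₂) = 52.503 × ln(415.29/201) = 38.1 J/K.
ΔS_total = -24.99 + 38.1 = 13.1 J/K.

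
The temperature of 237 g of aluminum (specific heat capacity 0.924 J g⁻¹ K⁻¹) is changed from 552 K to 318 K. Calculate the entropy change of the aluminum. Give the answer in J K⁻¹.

ΔS = -121 J/K

ΔS = ∫dQ_rev/T = m c ln(T₂/T₁) = 237 × 0.924 × ln(318/552) = -121 J/K.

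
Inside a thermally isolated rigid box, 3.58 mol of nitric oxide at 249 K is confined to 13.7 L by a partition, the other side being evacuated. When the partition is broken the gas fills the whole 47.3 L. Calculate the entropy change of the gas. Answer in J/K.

For an ideal gas in free expansion Q = 0 and W = 0, so T is unchanged.
Entropy is a state function; using a reversible isothermal path, ΔS_gas = nR ln(V₂/V₁) = 3.58 × 8.314 × ln(47.3/13.7) = 36.9 J/K.

ΔS_gas = 36.9 J/K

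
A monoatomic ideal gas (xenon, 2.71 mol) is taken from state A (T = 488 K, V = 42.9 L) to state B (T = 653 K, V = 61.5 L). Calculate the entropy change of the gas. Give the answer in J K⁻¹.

Entropy is a state function: ΔS = nC_V ln(T₂/T₁) + nR ln(V₂/V₁), with C_V = 3R/2 = 12.47 J mol⁻¹ K⁻¹ for a monoatomic ideal gas.
ΔS = 2.71 × [12.47 × ln(653/488) + 8.314 × ln(61.5/42.9)] = 18 J/K.

ΔS = 18 J/K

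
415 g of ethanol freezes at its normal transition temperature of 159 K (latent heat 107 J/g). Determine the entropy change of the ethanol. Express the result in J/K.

Heat released by the substance: Q = −mL = −415 × 107 = −44405 J.
At constant T, ΔS = Q_rev/T = −44405 / 159 = -279 J/K.

ΔS = -279 J/K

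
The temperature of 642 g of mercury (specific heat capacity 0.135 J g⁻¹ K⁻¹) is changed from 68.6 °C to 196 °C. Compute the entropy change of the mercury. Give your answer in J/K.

In kelvin: T₁ = 341.75 K, T₂ = 469.15 K. ΔS = ∫dQ_rev/T = m c ln(T₂/T₁) = 642 × 0.135 × ln(469.15/341.75) = 27.5 J/K.

ΔS = 27.5 J/K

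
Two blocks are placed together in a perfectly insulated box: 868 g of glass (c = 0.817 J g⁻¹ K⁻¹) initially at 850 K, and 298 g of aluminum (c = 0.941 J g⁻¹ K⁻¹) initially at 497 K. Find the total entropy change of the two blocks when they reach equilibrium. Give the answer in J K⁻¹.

ΔS_total = 26.6 J/K

Energy balance: T_f = (m₁c₁T₁ + m₂c₂T₂)/(m₁c₁ + m₂c₂) = 749.97 K.
ΔS₁ = m₁c₁ ln(T_f/T₁) = 709.156 × ln(749.97/850) = -88.79 J/K.
ΔS₂ = m₂c₂ ln(T_f/T₂) = 280.418 × ln(749.97/497) = 115.4 J/K.
ΔS_total = -88.79 + 115.4 = 26.6 J/K.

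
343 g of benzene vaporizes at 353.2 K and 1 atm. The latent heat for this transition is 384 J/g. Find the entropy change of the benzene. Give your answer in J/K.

Heat absorbed by the substance: Q = mL = 343 × 384 = 131712 J.
At constant T, ΔS = Q_rev/T = 131712 / 353.2 = 373 J/K.

ΔS = 373 J/K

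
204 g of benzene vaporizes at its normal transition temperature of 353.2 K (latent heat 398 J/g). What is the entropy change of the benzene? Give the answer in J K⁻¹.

ΔS = 230 J/K

Heat absorbed by the substance: Q = mL = 204 × 398 = 81192 J.
At constant T, ΔS = Q_rev/T = 81192 / 353.2 = 230 J/K.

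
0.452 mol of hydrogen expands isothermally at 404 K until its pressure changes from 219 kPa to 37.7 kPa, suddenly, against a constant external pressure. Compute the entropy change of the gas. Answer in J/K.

Entropy is a state function, so ΔS_gas depends only on the end states.
For an isothermal ideal gas ΔS_gas = nR ln(P₁/P₂) = 0.452 × 8.314 × ln(219/37.7) = 6.61 J/K.

ΔS_gas = 6.61 J/K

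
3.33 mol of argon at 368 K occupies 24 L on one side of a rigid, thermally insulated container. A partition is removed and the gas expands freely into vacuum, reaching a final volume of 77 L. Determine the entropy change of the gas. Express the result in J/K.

For an ideal gas in free expansion Q = 0 and W = 0, so T is unchanged.
Entropy is a state function; using a reversible isothermal path, ΔS_gas = nR ln(V₂/V₁) = 3.33 × 8.314 × ln(77/24) = 32.3 J/K.

ΔS_gas = 32.3 J/K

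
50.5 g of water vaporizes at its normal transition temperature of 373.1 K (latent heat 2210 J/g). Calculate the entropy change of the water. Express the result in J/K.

Heat absorbed by the substance: Q = mL = 50.5 × 2210 = 111605 J.
At constant T, ΔS = Q_rev/T = 111605 / 373.1 = 299 J/K.

ΔS = 299 J/K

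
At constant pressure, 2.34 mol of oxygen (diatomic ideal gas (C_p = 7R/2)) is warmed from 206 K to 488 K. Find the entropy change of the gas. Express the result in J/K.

ΔS = 58.7 J/K

At constant pressure, ΔS = nC_p ln(T₂/T₁) with C_p = 7R/2 = 29.1 J mol⁻¹ K⁻¹.
ΔS = 2.34 × 29.1 × ln(488/206) = 58.7 J/K.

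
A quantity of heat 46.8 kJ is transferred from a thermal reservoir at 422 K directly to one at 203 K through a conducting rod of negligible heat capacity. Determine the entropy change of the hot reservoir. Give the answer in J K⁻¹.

ΔS_hot = -111 J/K

The hot reservoir loses heat Q, so ΔS_hot = −Q/T_H = −46800/422 = -111 J/K.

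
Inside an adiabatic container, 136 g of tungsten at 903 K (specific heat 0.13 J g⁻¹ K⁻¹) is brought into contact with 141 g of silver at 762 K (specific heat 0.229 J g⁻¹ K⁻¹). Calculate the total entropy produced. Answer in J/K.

ΔS_total = 0.167 J/K

Energy balance: T_f = (m₁c₁T₁ + m₂c₂T₂)/(m₁c₁ + m₂c₂) = 811.89 K.
ΔS₁ = m₁c₁ ln(T_f/T₁) = 17.68 × ln(811.89/903) = -1.8804 J/K.
ΔS₂ = m₂c₂ ln(T_f/T₂) = 32.289 × ln(811.89/762) = 2.0477 J/K.
ΔS_total = -1.8804 + 2.0477 = 0.167 J/K.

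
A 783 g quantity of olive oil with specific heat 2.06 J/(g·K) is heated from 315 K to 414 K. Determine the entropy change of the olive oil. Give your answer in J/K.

ΔS = 441 J/K

ΔS = ∫dQ_rev/T = m c ln(T₂/T₁) = 783 × 2.06 × ln(414/315) = 441 J/K.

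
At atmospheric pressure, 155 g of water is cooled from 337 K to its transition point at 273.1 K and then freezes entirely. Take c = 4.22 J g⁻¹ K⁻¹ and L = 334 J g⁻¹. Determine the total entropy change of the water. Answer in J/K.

Cooling step: ΔS₁ = m c ln(T_tr/T_i) = 155 × 4.22 × ln(273.1/337) = -137.5 J/K.
Phase change: ΔS₂ = −mL/T_tr = −155 × 334 / 273.1 = -189.6 J/K.
ΔS_total = (-137.5) + (-189.6) = -327 J/K.

ΔS = -327 J/K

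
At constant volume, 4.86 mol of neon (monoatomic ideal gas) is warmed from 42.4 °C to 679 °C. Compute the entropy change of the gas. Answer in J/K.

In kelvin: T₁ = 315.55 K, T₂ = 952.15 K. At constant volume, ΔS = nC_V ln(T₂/T₁) with C_V = 3R/2 = 12.47 J mol⁻¹ K⁻¹.
ΔS = 4.86 × 12.47 × ln(952.15/315.55) = 66.9 J/K.

ΔS = 66.9 J/K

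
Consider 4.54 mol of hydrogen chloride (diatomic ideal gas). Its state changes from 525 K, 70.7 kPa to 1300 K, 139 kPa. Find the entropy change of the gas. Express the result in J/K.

ΔS = nC_p ln(T₂/T₁) − nR ln(P₂/P₁), with C_p = 7R/2 = 29.1 J mol⁻¹ K⁻¹ for a diatomic ideal gas.
ΔS = 4.54 × [29.1 × ln(1300/525) − 8.314 × ln(139/70.7)] = 94.3 J/K.

ΔS = 94.3 J/K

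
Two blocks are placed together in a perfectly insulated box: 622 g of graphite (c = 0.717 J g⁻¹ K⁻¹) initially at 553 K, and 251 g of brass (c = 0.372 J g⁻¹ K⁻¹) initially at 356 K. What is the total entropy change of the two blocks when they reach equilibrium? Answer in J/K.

Energy balance: T_f = (m₁c₁T₁ + m₂c₂T₂)/(m₁c₁ + m₂c₂) = 518.9 K.
ΔS₁ = m₁c₁ ln(T_f/T₁) = 445.974 × ln(518.9/553) = -28.39 J/K.
ΔS₂ = m₂c₂ ln(T_f/T₂) = 93.372 × ln(518.9/356) = 35.18 J/K.
ΔS_total = -28.39 + 35.18 = 6.79 J/K.

ΔS_total = 6.79 J/K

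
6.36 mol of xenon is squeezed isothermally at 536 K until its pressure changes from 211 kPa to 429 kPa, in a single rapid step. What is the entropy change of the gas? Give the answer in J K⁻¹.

Entropy is a state function, so ΔS_gas depends only on the end states.
For an isothermal ideal gas ΔS_gas = nR ln(P₁/P₂) = 6.36 × 8.314 × ln(211/429) = -37.5 J/K.

ΔS_gas = -37.5 J/K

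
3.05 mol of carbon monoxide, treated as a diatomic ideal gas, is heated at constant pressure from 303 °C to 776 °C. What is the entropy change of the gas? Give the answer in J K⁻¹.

In kelvin: T₁ = 576.15 K, T₂ = 1049.15 K. At constant pressure, ΔS = nC_p ln(T₂/T₁) with C_p = 7R/2 = 29.1 J mol⁻¹ K⁻¹.
ΔS = 3.05 × 29.1 × ln(1049.15/576.15) = 53.2 J/K.

ΔS = 53.2 J/K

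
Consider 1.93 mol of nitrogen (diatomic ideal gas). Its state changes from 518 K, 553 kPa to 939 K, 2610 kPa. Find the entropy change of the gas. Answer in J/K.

ΔS = nC_p ln(T₂/T₁) − nR ln(P₂/P₁), with C_p = 7R/2 = 29.1 J mol⁻¹ K⁻¹ for a diatomic ideal gas.
ΔS = 1.93 × [29.1 × ln(939/518) − 8.314 × ln(2610/553)] = 8.51 J/K.

ΔS = 8.51 J/K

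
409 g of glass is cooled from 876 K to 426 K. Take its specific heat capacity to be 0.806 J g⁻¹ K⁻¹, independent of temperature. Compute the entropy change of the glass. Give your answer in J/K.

ΔS = -238 J/K

ΔS = ∫dQ_rev/T = m c ln(T₂/T₁) = 409 × 0.806 × ln(426/876) = -238 J/K.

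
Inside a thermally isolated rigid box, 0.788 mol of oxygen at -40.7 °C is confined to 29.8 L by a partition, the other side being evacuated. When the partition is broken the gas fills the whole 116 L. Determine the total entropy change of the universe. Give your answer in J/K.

No heat is exchanged and no work is done, so the ideal-gas temperature stays constant.
Entropy is a state function; using a reversible isothermal path, ΔS_gas = nR ln(V₂/V₁) = 0.788 × 8.314 × ln(116/29.8) = 8.9 J/K.
The insulated surroundings exchange no heat, so ΔS_surr = 0 and ΔS_universe = ΔS_gas.

ΔS_universe = 8.9 J/K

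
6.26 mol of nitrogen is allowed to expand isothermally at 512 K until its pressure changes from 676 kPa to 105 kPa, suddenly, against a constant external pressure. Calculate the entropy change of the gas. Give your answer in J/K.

Entropy is a state function, so ΔS_gas depends only on the end states.
For an isothermal ideal gas ΔS_gas = nR ln(P₁/P₂) = 6.26 × 8.314 × ln(676/105) = 96.9 J/K.

ΔS_gas = 96.9 J/K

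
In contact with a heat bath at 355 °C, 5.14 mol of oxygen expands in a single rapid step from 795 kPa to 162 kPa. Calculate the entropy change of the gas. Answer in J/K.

ΔS_gas = 68 J/K

Entropy is a state function, so ΔS_gas depends only on the end states.
For an isothermal ideal gas ΔS_gas = nR ln(P₁/P₂) = 5.14 × 8.314 × ln(795/162) = 68 J/K.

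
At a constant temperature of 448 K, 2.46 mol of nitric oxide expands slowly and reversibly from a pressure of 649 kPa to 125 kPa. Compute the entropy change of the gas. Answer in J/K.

For an isothermal ideal gas ΔS_gas = nR ln(P₁/P₂) = 2.46 × 8.314 × ln(649/125) = 33.7 J/K.

ΔS_gas = 33.7 J/K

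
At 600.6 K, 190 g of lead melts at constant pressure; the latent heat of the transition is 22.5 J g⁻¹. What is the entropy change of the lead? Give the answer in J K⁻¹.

Heat absorbed by the substance: Q = mL = 190 × 22.5 = 4275 J.
At constant T, ΔS = Q_rev/T = 4275 / 600.6 = 7.12 J/K.

ΔS = 7.12 J/K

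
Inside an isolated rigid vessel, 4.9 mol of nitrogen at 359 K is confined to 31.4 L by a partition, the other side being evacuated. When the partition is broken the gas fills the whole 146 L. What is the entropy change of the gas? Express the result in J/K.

For an ideal gas in free expansion Q = 0 and W = 0, so T is unchanged.
Entropy is a state function; using a reversible isothermal path, ΔS_gas = nR ln(V₂/V₁) = 4.9 × 8.314 × ln(146/31.4) = 62.6 J/K.

ΔS_gas = 62.6 J/K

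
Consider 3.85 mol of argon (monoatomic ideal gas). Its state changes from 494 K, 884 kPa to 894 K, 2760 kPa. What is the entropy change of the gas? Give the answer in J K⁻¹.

ΔS = nC_p ln(T₂/T₁) − nR ln(P₂/P₁), with C_p = 5R/2 = 20.79 J mol⁻¹ K⁻¹ for a monoatomic ideal gas.
ΔS = 3.85 × [20.79 × ln(894/494) − 8.314 × ln(2760/884)] = 11 J/K.

ΔS = 11 J/K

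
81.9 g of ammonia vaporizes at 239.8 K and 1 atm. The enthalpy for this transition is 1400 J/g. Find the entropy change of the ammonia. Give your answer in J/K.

Heat absorbed by the substance: Q = mL = 81.9 × 1400 = 114660 J.
At constant T, ΔS = Q_rev/T = 114660 / 239.8 = 478 J/K.

ΔS = 478 J/K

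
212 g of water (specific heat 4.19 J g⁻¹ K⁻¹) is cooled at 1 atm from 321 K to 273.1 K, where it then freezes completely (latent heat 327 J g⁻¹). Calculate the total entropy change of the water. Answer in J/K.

Cooling step: ΔS₁ = m c ln(T_tr/T_i) = 212 × 4.19 × ln(273.1/321) = -143.5 J/K.
Phase change: ΔS₂ = −mL/T_tr = −212 × 327 / 273.1 = -253.8 J/K.
ΔS_total = (-143.5) + (-253.8) = -397 J/K.

ΔS = -397 J/K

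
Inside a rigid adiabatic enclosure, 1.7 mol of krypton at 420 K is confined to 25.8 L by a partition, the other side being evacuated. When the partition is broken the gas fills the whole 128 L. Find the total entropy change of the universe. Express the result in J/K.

For an ideal gas in free expansion Q = 0 and W = 0, so T is unchanged.
Entropy is a state function; using a reversible isothermal path, ΔS_gas = nR ln(V₂/V₁) = 1.7 × 8.314 × ln(128/25.8) = 22.6 J/K.
The insulated surroundings exchange no heat, so ΔS_surr = 0 and ΔS_universe = ΔS_gas.

ΔS_universe = 22.6 J/K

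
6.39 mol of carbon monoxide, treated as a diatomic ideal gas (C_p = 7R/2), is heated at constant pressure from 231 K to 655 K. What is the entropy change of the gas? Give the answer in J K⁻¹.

At constant pressure, ΔS = nC_p ln(T₂/T₁) with C_p = 7R/2 = 29.1 J mol⁻¹ K⁻¹.
ΔS = 6.39 × 29.1 × ln(655/231) = 194 J/K.

ΔS = 194 J/K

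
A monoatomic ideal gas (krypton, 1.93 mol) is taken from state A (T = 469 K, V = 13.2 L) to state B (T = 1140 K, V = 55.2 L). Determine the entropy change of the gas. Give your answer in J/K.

Entropy is a state function: ΔS = nC_V ln(T₂/T₁) + nR ln(V₂/V₁), with C_V = 3R/2 = 12.47 J mol⁻¹ K⁻¹ for a monoatomic ideal gas.
ΔS = 1.93 × [12.47 × ln(1140/469) + 8.314 × ln(55.2/13.2)] = 44.3 J/K.

ΔS = 44.3 J/K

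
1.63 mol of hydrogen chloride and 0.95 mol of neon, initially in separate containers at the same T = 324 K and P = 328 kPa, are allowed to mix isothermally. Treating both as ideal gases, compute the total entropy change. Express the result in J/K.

Mole fractions: x_A = 1.63/2.58 = 0.632, x_B = 0.368.
ΔS_mix = −R(n_A ln x_A + n_B ln x_B) = −8.314 × (1.63 ln 0.632 + 0.95 ln 0.368) = 14.1 J/K.

ΔS_mix = 14.1 J/K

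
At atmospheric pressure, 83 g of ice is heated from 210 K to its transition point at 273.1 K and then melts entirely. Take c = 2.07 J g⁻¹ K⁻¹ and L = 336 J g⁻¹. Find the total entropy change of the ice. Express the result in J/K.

ΔS = 147 J/K

Warming step: ΔS₁ = m c ln(T_tr/T_i) = 83 × 2.07 × ln(273.1/210) = 45.14 J/K.
Phase change: ΔS₂ = +mL/T_tr = 83 × 336 / 273.1 = 102.1 J/K.
ΔS_total = (45.14) + (102.1) = 147 J/K.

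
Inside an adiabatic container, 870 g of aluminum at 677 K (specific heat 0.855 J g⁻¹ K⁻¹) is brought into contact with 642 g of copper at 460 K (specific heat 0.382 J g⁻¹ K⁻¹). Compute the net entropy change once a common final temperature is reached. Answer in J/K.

Energy balance: T_f = (m₁c₁T₁ + m₂c₂T₂)/(m₁c₁ + m₂c₂) = 623.2 K.
ΔS₁ = m₁c₁ ln(T_f/T₁) = 743.85 × ln(623.2/677) = -61.6 J/K.
ΔS₂ = m₂c₂ ln(T_f/T₂) = 245.244 × ln(623.2/460) = 74.46 J/K.
ΔS_total = -61.6 + 74.46 = 12.9 J/K.

ΔS_total = 12.9 J/K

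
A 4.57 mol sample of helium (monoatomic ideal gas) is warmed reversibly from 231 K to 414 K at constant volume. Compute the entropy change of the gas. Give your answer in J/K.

ΔS = 33.3 J/K

At constant volume, ΔS = nC_V ln(T₂/T₁) with C_V = 3R/2 = 12.47 J mol⁻¹ K⁻¹.
ΔS = 4.57 × 12.47 × ln(414/231) = 33.3 J/K.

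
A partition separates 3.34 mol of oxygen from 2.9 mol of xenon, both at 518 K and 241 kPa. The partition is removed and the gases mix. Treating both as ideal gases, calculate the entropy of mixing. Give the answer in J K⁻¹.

Mole fractions: x_A = 3.34/6.24 = 0.535, x_B = 0.465.
ΔS_mix = −R(n_A ln x_A + n_B ln x_B) = −8.314 × (3.34 ln 0.535 + 2.9 ln 0.465) = 35.8 J/K.

ΔS_mix = 35.8 J/K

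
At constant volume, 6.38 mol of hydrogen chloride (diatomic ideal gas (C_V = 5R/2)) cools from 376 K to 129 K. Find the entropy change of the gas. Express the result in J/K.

At constant volume, ΔS = nC_V ln(T₂/T₁) with C_V = 5R/2 = 20.79 J mol⁻¹ K⁻¹.
ΔS = 6.38 × 20.79 × ln(129/376) = -142 J/K.

ΔS = -142 J/K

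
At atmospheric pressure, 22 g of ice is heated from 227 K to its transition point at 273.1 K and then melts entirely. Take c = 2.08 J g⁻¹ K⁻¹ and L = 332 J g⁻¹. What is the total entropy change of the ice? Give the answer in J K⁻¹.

ΔS = 35.2 J/K

Warming step: ΔS₁ = m c ln(T_tr/T_i) = 22 × 2.08 × ln(273.1/227) = 8.46 J/K.
Phase change: ΔS₂ = +mL/T_tr = 22 × 332 / 273.1 = 26.74 J/K.
ΔS_total = (8.46) + (26.74) = 35.2 J/K.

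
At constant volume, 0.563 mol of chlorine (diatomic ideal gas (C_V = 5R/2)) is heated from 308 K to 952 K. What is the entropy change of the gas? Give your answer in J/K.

At constant volume, ΔS = nC_V ln(T₂/T₁) with C_V = 5R/2 = 20.79 J mol⁻¹ K⁻¹.
ΔS = 0.563 × 20.79 × ln(952/308) = 13.2 J/K.

ΔS = 13.2 J/K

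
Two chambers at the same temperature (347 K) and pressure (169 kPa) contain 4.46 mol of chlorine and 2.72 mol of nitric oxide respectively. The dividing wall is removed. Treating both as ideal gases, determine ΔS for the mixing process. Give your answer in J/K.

ΔS_mix = 39.6 J/K

Mole fractions: x_A = 4.46/7.18 = 0.621, x_B = 0.379.
ΔS_mix = −R(n_A ln x_A + n_B ln x_B) = −8.314 × (4.46 ln 0.621 + 2.72 ln 0.379) = 39.6 J/K.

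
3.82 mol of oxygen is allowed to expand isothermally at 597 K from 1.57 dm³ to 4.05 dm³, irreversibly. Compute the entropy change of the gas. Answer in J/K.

ΔS_gas = 30.1 J/K

Entropy is a state function, so ΔS_gas depends only on the end states.
For an isothermal ideal gas ΔS_gas = nR ln(V₂/V₁) = 3.82 × 8.314 × ln(4.05/1.57) = 30.1 J/K.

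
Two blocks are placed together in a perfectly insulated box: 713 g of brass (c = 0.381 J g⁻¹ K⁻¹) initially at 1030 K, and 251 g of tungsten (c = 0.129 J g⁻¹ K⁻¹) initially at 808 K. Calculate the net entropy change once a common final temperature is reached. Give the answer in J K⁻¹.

Energy balance: T_f = (m₁c₁T₁ + m₂c₂T₂)/(m₁c₁ + m₂c₂) = 1006.4 K.
ΔS₁ = m₁c₁ ln(T_f/T₁) = 271.653 × ln(1006.4/1030) = -6.308 J/K.
ΔS₂ = m₂c₂ ln(T_f/T₂) = 32.379 × ln(1006.4/808) = 7.108 J/K.
ΔS_total = -6.308 + 7.108 = 0.8 J/K.

ΔS_total = 0.8 J/K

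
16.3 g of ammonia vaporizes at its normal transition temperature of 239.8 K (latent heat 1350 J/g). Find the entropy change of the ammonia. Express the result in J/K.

ΔS = 91.8 J/K

Heat absorbed by the substance: Q = mL = 16.3 × 1350 = 22005 J.
At constant T, ΔS = Q_rev/T = 22005 / 239.8 = 91.8 J/K.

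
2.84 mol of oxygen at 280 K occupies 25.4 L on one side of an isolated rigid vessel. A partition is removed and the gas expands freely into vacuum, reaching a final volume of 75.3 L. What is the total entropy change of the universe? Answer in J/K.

ΔS_universe = 25.7 J/K

No heat is exchanged and no work is done, so the ideal-gas temperature stays constant.
Entropy is a state function; using a reversible isothermal path, ΔS_gas = nR ln(V₂/V₁) = 2.84 × 8.314 × ln(75.3/25.4) = 25.7 J/K.
The insulated surroundings exchange no heat, so ΔS_surr = 0 and ΔS_universe = ΔS_gas.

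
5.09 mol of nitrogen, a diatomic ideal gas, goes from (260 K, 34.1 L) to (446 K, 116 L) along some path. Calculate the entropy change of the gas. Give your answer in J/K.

ΔS = 109 J/K

Entropy is a state function: ΔS = nC_V ln(T₂/T₁) + nR ln(V₂/V₁), with C_V = 5R/2 = 20.79 J mol⁻¹ K⁻¹ for a diatomic ideal gas.
ΔS = 5.09 × [20.79 × ln(446/260) + 8.314 × ln(116/34.1)] = 109 J/K.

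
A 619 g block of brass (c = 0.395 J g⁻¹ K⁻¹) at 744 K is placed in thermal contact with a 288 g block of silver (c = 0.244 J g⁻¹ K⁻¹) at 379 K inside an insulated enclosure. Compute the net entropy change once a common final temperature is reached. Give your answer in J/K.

ΔS_total = 10.9 J/K

Energy balance: T_f = (m₁c₁T₁ + m₂c₂T₂)/(m₁c₁ + m₂c₂) = 662.52 K.
ΔS₁ = m₁c₁ ln(T_f/T₁) = 244.505 × ln(662.52/744) = -28.36 J/K.
ΔS₂ = m₂c₂ ln(T_f/T₂) = 70.272 × ln(662.52/379) = 39.25 J/K.
ΔS_total = -28.36 + 39.25 = 10.9 J/K.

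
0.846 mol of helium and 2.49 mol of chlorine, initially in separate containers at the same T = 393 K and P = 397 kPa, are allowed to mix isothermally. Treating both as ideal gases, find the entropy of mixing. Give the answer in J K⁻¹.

Mole fractions: x_A = 0.846/3.34 = 0.254, x_B = 0.746.
ΔS_mix = −R(n_A ln x_A + n_B ln x_B) = −8.314 × (0.846 ln 0.254 + 2.49 ln 0.746) = 15.7 J/K.

ΔS_mix = 15.7 J/K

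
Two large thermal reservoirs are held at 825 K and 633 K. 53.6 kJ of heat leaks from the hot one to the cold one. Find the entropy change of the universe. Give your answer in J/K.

ΔS_total = 19.7 J/K

ΔS_hot = −Q/T_H = −53600/825 = -64.97 J/K and ΔS_cold = +Q/T_C = 53600/633 = 84.68 J/K.
ΔS_total = -64.97 + 84.68 = 19.7 J/K, positive as the second law requires.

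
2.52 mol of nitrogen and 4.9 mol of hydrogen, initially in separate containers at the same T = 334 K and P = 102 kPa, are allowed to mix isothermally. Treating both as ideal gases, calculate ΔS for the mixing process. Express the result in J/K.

Mole fractions: x_A = 2.52/7.42 = 0.34, x_B = 0.66.
ΔS_mix = −R(n_A ln x_A + n_B ln x_B) = −8.314 × (2.52 ln 0.34 + 4.9 ln 0.66) = 39.5 J/K.

ΔS_mix = 39.5 J/K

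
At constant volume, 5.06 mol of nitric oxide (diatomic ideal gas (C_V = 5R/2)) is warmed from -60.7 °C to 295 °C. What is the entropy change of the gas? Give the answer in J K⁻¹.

ΔS = 103 J/K

In kelvin: T₁ = 212.45 K, T₂ = 568.15 K. At constant volume, ΔS = nC_V ln(T₂/T₁) with C_V = 5R/2 = 20.79 J mol⁻¹ K⁻¹.
ΔS = 5.06 × 20.79 × ln(568.15/212.45) = 103 J/K.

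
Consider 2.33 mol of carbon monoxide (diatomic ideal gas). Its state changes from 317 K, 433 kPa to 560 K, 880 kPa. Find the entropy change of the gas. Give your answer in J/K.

ΔS = nC_p ln(T₂/T₁) − nR ln(P₂/P₁), with C_p = 7R/2 = 29.1 J mol⁻¹ K⁻¹ for a diatomic ideal gas.
ΔS = 2.33 × [29.1 × ln(560/317) − 8.314 × ln(880/433)] = 24.8 J/K.

ΔS = 24.8 J/K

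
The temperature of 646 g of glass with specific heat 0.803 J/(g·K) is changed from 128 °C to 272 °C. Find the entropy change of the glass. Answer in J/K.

ΔS = 159 J/K

In kelvin: T₁ = 401.15 K, T₂ = 545.15 K. ΔS = ∫dQ_rev/T = m c ln(T₂/T₁) = 646 × 0.803 × ln(545.15/401.15) = 159 J/K.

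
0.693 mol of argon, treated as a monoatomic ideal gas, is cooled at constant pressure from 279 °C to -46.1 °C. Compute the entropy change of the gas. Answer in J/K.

In kelvin: T₁ = 552.15 K, T₂ = 227.05 K. At constant pressure, ΔS = nC_p ln(T₂/T₁) with C_p = 5R/2 = 20.79 J mol⁻¹ K⁻¹.
ΔS = 0.693 × 20.79 × ln(227.05/552.15) = -12.8 J/K.

ΔS = -12.8 J/K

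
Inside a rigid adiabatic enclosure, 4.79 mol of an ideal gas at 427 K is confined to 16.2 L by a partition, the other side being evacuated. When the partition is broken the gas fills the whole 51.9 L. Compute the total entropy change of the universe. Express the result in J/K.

ΔS_universe = 46.4 J/K

For an ideal gas in free expansion Q = 0 and W = 0, so T is unchanged.
Entropy is a state function; using a reversible isothermal path, ΔS_gas = nR ln(V₂/V₁) = 4.79 × 8.314 × ln(51.9/16.2) = 46.4 J/K.
The insulated surroundings exchange no heat, so ΔS_surr = 0 and ΔS_universe = ΔS_gas.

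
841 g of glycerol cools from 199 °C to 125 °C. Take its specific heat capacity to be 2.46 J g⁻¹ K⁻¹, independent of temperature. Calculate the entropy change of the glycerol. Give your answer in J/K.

ΔS = -353 J/K

In kelvin: T₁ = 472.15 K, T₂ = 398.15 K. ΔS = ∫dQ_rev/T = m c ln(T₂/T₁) = 841 × 2.46 × ln(398.15/472.15) = -353 J/K.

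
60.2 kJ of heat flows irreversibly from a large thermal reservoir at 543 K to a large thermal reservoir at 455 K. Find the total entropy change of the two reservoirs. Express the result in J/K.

ΔS_hot = −Q/T_H = −60200/543 = -110.9 J/K and ΔS_cold = +Q/T_C = 60200/455 = 132.3 J/K.
ΔS_total = -110.9 + 132.3 = 21.4 J/K, positive as the second law requires.

ΔS_total = 21.4 J/K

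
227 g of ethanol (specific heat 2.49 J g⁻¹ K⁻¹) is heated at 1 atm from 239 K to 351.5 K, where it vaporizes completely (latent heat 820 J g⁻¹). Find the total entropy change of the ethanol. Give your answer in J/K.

Warming step: ΔS₁ = m c ln(T_tr/T_i) = 227 × 2.49 × ln(351.5/239) = 218 J/K.
Phase change: ΔS₂ = +mL/T_tr = 227 × 820 / 351.5 = 529.6 J/K.
ΔS_total = (218) + (529.6) = 748 J/K.

ΔS = 748 J/K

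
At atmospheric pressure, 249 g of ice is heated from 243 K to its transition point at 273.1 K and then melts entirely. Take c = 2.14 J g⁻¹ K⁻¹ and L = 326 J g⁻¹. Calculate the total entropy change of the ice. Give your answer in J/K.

ΔS = 359 J/K

Warming step: ΔS₁ = m c ln(T_tr/T_i) = 249 × 2.14 × ln(273.1/243) = 62.23 J/K.
Phase change: ΔS₂ = +mL/T_tr = 249 × 326 / 273.1 = 297.2 J/K.
ΔS_total = (62.23) + (297.2) = 359 J/K.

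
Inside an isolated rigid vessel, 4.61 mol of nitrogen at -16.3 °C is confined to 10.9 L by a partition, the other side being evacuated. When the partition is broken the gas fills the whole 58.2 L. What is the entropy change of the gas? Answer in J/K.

ΔS_gas = 64.2 J/K

No heat is exchanged and no work is done, so the ideal-gas temperature stays constant.
Entropy is a state function; using a reversible isothermal path, ΔS_gas = nR ln(V₂/V₁) = 4.61 × 8.314 × ln(58.2/10.9) = 64.2 J/K.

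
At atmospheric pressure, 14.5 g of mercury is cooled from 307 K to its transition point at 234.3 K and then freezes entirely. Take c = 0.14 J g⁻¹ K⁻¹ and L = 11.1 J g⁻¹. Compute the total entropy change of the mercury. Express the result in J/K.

Cooling step: ΔS₁ = m c ln(T_tr/T_i) = 14.5 × 0.14 × ln(234.3/307) = -0.5486 J/K.
Phase change: ΔS₂ = −mL/T_tr = −14.5 × 11.1 / 234.3 = -0.6869 J/K.
ΔS_total = (-0.5486) + (-0.6869) = -1.24 J/K.

ΔS = -1.24 J/K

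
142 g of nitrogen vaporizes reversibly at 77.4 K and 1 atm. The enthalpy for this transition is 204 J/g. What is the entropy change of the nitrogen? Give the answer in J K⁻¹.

Heat absorbed by the substance: Q = mL = 142 × 204 = 28968 J.
At constant T, ΔS = Q_rev/T = 28968 / 77.4 = 374 J/K.

ΔS = 374 J/K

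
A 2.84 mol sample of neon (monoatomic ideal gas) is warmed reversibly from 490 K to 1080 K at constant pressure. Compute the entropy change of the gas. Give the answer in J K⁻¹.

At constant pressure, ΔS = nC_p ln(T₂/T₁) with C_p = 5R/2 = 20.79 J mol⁻¹ K⁻¹.
ΔS = 2.84 × 20.79 × ln(1080/490) = 46.7 J/K.

ΔS = 46.7 J/K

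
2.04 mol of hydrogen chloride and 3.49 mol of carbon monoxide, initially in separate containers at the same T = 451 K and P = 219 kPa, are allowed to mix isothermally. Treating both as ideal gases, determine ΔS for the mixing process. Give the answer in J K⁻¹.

ΔS_mix = 30.3 J/K

Mole fractions: x_A = 2.04/5.53 = 0.369, x_B = 0.631.
ΔS_mix = −R(n_A ln x_A + n_B ln x_B) = −8.314 × (2.04 ln 0.369 + 3.49 ln 0.631) = 30.3 J/K.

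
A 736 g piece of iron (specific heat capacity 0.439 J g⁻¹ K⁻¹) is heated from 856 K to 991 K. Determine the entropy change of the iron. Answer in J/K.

ΔS = ∫dQ_rev/T = m c ln(T₂/T₁) = 736 × 0.439 × ln(991/856) = 47.3 J/K.

ΔS = 47.3 J/K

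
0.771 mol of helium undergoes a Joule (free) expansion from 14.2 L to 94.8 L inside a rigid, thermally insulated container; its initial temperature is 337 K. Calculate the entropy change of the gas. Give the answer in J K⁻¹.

For an ideal gas in free expansion Q = 0 and W = 0, so T is unchanged.
Entropy is a state function; using a reversible isothermal path, ΔS_gas = nR ln(V₂/V₁) = 0.771 × 8.314 × ln(94.8/14.2) = 12.2 J/K.

ΔS_gas = 12.2 J/K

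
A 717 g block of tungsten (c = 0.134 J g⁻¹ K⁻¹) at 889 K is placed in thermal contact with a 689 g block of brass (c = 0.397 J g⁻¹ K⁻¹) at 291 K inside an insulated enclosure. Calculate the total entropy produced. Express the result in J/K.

Energy balance: T_f = (m₁c₁T₁ + m₂c₂T₂)/(m₁c₁ + m₂c₂) = 446.45 K.
ΔS₁ = m₁c₁ ln(T_f/T₁) = 96.078 × ln(446.45/889) = -66.18 J/K.
ΔS₂ = m₂c₂ ln(T_f/T₂) = 273.533 × ln(446.45/291) = 117.1 J/K.
ΔS_total = -66.18 + 117.1 = 50.9 J/K.

ΔS_total = 50.9 J/K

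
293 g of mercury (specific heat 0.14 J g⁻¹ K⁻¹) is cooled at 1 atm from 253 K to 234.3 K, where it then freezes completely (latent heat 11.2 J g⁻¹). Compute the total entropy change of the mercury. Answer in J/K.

Cooling step: ΔS₁ = m c ln(T_tr/T_i) = 293 × 0.14 × ln(234.3/253) = -3.15 J/K.
Phase change: ΔS₂ = −mL/T_tr = −293 × 11.2 / 234.3 = -14.01 J/K.
ΔS_total = (-3.15) + (-14.01) = -17.2 J/K.

ΔS = -17.2 J/K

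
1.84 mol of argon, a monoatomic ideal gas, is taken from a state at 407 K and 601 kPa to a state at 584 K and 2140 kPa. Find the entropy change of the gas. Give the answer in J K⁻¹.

ΔS = -5.62 J/K

ΔS = nC_p ln(T₂/T₁) − nR ln(P₂/P₁), with C_p = 5R/2 = 20.79 J mol⁻¹ K⁻¹ for a monoatomic ideal gas.
ΔS = 1.84 × [20.79 × ln(584/407) − 8.314 × ln(2140/601)] = -5.62 J/K.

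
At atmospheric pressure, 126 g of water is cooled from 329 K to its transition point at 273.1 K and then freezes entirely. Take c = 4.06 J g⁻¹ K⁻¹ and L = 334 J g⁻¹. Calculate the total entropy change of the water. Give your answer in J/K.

Cooling step: ΔS₁ = m c ln(T_tr/T_i) = 126 × 4.06 × ln(273.1/329) = -95.26 J/K.
Phase change: ΔS₂ = −mL/T_tr = −126 × 334 / 273.1 = -154.1 J/K.
ΔS_total = (-95.26) + (-154.1) = -249 J/K.

ΔS = -249 J/K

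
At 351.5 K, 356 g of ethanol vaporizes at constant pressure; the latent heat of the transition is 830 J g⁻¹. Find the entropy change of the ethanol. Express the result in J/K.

ΔS = 841 J/K

Heat absorbed by the substance: Q = mL = 356 × 830 = 295480 J.
At constant T, ΔS = Q_rev/T = 295480 / 351.5 = 841 J/K.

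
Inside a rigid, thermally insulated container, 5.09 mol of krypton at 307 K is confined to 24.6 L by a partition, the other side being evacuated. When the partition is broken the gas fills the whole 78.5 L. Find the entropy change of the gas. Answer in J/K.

ΔS_gas = 49.1 J/K

No heat is exchanged and no work is done, so the ideal-gas temperature stays constant.
Entropy is a state function; using a reversible isothermal path, ΔS_gas = nR ln(V₂/V₁) = 5.09 × 8.314 × ln(78.5/24.6) = 49.1 J/K.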